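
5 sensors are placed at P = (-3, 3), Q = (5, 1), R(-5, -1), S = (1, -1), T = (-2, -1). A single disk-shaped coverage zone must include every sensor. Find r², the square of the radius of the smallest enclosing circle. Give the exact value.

26

A smallest enclosing disk is always determined by at most three of the input points on its boundary.
The farthest pair is Q–R with squared distance 104. The circle on this segment as diameter has centre (0, 0) and r² = 104/4 = 26.
Check P: distance² to centre = 18 ≤ 26, so it lies inside.
All remaining points lie in this disk, and no smaller disk contains both endpoints, so this is the minimum enclosing circle.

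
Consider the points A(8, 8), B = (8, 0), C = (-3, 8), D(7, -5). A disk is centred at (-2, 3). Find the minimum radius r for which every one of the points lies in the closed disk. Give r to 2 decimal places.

The required radius is the distance from (-2, 3) to the farthest point.
Squared distances: 125, 109, 26, 145.
Maximum is 145, attained at D.
r = √145 ≈ 12.04.

12.04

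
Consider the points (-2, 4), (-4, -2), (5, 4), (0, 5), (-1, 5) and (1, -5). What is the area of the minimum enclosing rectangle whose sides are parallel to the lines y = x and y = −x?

90

In coordinates u = x + y, v = x − y the rectangle is axis-aligned; the map (x,y)→(u,v) scales areas by 2.
u-values: 2, -6, 9, 5, 4, -4; range = 9 − (-6) = 15.
v-values: -6, -2, 1, -5, -6, 6; range = 6 − (-6) = 12.
Area = (15 × 12) / 2 = 90.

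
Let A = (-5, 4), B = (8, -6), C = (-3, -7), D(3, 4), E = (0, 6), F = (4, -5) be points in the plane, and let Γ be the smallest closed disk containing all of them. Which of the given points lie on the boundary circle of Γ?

The farthest pair is A–B with squared distance 269. The circle on this segment as diameter has centre (1.5, -1) and r² = 269/4 = 67.25.
Check C: distance² to centre = 56.25 ≤ 67.25, so it lies inside.
All remaining points lie in this disk, and no smaller disk contains both endpoints, so this is the minimum enclosing circle.
The points at distance exactly r from the centre are A, B — 2 points.

A, B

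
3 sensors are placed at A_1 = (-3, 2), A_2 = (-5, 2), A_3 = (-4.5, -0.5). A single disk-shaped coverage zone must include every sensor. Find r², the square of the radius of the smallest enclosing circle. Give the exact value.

2.21

Side lengths²: A_1A_2² = 4, A_1A_3² = 8.5, A_2A_3² = 6.5.
Since A_1A_3² = 8.5 < 6.5 + 4 = 10.5, the triangle is acute, so the smallest enclosing circle is the circumcircle.
Circumcentre = (-4, 0.9), r² = 2.21.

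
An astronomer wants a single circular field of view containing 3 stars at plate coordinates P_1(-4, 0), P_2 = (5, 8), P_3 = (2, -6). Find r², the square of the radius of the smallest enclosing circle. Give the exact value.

29725/578

Side lengths²: P_1P_2² = 145, P_1P_3² = 72, P_2P_3² = 205.
Since P_2P_3² = 205 < 145 + 72 = 217, the triangle is acute, so the smallest enclosing circle is the circumcircle.
Circumcentre = (105/34, 37/34), r² = 29725/578.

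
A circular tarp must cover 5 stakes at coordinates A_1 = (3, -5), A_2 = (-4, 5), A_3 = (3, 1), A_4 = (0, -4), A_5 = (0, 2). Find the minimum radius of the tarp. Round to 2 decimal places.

The minimum enclosing circle of a finite set is fixed by two of the points (as a diameter) or three (as a circumcircle).
The farthest pair is A_1–A_2 with squared distance 149. The circle on this segment as diameter has centre (-0.5, 0) and r² = 149/4 = 37.25.
Check A_3: distance² to centre = 13.25 ≤ 37.25, so it lies inside.
All remaining points lie in this disk, and no smaller disk contains both endpoints, so this is the minimum enclosing circle.
r = √(37.25) ≈ 6.10.

6.10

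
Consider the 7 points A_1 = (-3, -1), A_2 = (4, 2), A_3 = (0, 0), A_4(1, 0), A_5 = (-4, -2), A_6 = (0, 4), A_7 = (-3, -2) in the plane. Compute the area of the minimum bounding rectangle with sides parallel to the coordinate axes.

x ranges over [-4, 4], width 8.
y ranges over [-2, 4], height 6.
Area = 8 × 6 = 48.

48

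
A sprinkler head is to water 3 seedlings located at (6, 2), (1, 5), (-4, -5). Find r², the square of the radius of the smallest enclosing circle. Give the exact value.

12665/338

Call the three points A, B, C in the order given.
Side lengths²: AB² = 34, AC² = 149, BC² = 125.
Since AC² = 149 < 125 + 34 = 159, the triangle is acute, so the smallest enclosing circle is the circumcircle.
Circumcentre = (19/26, -29/26), r² = 12665/338.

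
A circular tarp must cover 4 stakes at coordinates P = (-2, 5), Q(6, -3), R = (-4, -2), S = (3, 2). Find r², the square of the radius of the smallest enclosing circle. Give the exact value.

5353/162

The minimum enclosing circle of a finite set is fixed by two of the points (as a diameter) or three (as a circumcircle).
The minimum enclosing circle is determined by three boundary points: P, Q, R.
Their circumcentre is (23/18, 5/18) with r² = 5353/162.
The farthest remaining point S is at distance² 961/162 ≤ 5353/162.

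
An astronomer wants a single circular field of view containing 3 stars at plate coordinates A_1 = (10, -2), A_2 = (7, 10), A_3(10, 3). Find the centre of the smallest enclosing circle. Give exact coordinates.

(8.5, 4)

Side lengths²: A_1A_2² = 153, A_1A_3² = 25, A_2A_3² = 58.
Since A_1A_2² = 153 ≥ 58 + 25 = 83, the angle opposite A_1A_2 is not acute, so the smallest enclosing circle has A_1A_2 as diameter.
Centre = midpoint of A_1A_2 = (8.5, 4), r² = 153/4 = 38.25.
Centre = (8.5, 4).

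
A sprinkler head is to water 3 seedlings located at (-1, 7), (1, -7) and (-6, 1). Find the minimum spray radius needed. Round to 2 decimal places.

Call the three points A, B, C in the order given.
Side lengths²: AB² = 200, AC² = 61, BC² = 113.
Since AB² = 200 ≥ 113 + 61 = 174, the angle opposite AB is not acute, so the smallest enclosing circle has AB as diameter.
Centre = midpoint of AB = (0, 0), r² = 200/4 = 50.
r = √50 ≈ 7.07.

7.07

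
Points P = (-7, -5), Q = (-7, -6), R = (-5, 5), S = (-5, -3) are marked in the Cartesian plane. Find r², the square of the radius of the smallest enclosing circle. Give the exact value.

31.25

A smallest enclosing disk is always determined by at most three of the input points on its boundary.
The farthest pair is Q–R with squared distance 125. The circle on this segment as diameter has centre (-6, -0.5) and r² = 125/4 = 31.25.
Check P: distance² to centre = 21.25 ≤ 31.25, so it lies inside.
All remaining points lie in this disk, and no smaller disk contains both endpoints, so this is the minimum enclosing circle.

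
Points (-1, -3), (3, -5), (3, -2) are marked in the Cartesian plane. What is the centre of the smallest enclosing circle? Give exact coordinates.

Call the three points A, B, C in the order given.
Side lengths²: AB² = 20, AC² = 17, BC² = 9.
Since AB² = 20 < 17 + 9 = 26, the triangle is acute, so the smallest enclosing circle is the circumcircle.
Circumcentre = (1.25, -3.5), r² = 5.3125.
Centre = (1.25, -3.5).

(1.25, -3.5)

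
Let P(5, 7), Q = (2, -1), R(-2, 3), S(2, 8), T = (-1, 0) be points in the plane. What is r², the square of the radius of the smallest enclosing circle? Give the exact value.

The minimum enclosing circle of a finite set is fixed by two of the points (as a diameter) or three (as a circumcircle).
The farthest pair is P–T with squared distance 85. The circle on this segment as diameter has centre (2, 3.5) and r² = 85/4 = 21.25.
Check Q: distance² to centre = 20.25 ≤ 21.25, so it lies inside.
All remaining points lie in this disk, and no smaller disk contains both endpoints, so this is the minimum enclosing circle.

21.25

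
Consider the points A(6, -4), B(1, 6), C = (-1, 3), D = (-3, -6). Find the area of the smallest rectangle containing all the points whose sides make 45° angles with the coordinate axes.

In coordinates u = x + y, v = x − y the rectangle is axis-aligned; the map (x,y)→(u,v) scales areas by 2.
u-values: 2, 7, 2, -9; range = 7 − (-9) = 16.
v-values: 10, -5, -4, 3; range = 10 − (-5) = 15.
Area = (16 × 15) / 2 = 120.

120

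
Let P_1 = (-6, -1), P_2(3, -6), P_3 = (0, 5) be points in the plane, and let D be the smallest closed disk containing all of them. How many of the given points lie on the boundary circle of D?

Side lengths²: P_1P_2² = 106, P_1P_3² = 72, P_2P_3² = 130.
Since P_2P_3² = 130 < 106 + 72 = 178, the triangle is acute, so the smallest enclosing circle is the circumcircle.
Circumcentre = (-1/14, -13/14), r² = 3445/98.
The points at distance exactly r from the centre are P_1, P_2, P_3 — 3 points.

3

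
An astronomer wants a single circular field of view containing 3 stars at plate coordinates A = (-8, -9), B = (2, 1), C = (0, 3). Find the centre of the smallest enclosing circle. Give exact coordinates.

(-4, -3)

Side lengths²: AB² = 200, AC² = 208, BC² = 8.
Since AC² = 208 ≥ 200 + 8 = 208, the angle opposite AC is not acute, so the smallest enclosing circle has AC as diameter.
Centre = midpoint of AC = (-4, -3), r² = 208/4 = 52.
Centre = (-4, -3).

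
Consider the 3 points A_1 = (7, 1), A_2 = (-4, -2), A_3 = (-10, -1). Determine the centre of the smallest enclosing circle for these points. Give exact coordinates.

Side lengths²: A_1A_2² = 130, A_1A_3² = 293, A_2A_3² = 37.
Since A_1A_3² = 293 ≥ 130 + 37 = 167, the angle opposite A_1A_3 is not acute, so the smallest enclosing circle has A_1A_3 as diameter.
Centre = midpoint of A_1A_3 = (-1.5, 0), r² = 293/4 = 73.25.
Centre = (-1.5, 0).

(-1.5, 0)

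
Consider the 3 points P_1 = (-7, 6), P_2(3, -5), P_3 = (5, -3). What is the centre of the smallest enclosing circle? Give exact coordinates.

(-17/14, 17/14)

Side lengths²: P_1P_2² = 221, P_1P_3² = 225, P_2P_3² = 8.
Since P_1P_3² = 225 < 221 + 8 = 229, the triangle is acute, so the smallest enclosing circle is the circumcircle.
Circumcentre = (-17/14, 17/14), r² = 5525/98.
Centre = (-17/14, 17/14).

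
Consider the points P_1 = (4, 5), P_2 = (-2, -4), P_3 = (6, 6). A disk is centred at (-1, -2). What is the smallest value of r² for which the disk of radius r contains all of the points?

The required radius is the distance from (-1, -2) to the farthest point.
Squared distances: 74, 5, 113.
Maximum is 113, attained at P_3.

113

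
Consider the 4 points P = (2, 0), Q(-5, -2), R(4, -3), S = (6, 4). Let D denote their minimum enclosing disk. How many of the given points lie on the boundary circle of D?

2

By Welzl's lemma the MEC is supported by two points (diametrically opposite) or three points (on a circumcircle).
The farthest pair is Q–S with squared distance 157. The circle on this segment as diameter has centre (0.5, 1) and r² = 157/4 = 39.25.
Check P: distance² to centre = 3.25 ≤ 39.25, so it lies inside.
All remaining points lie in this disk, and no smaller disk contains both endpoints, so this is the minimum enclosing circle.
The points at distance exactly r from the centre are Q, S — 2 points.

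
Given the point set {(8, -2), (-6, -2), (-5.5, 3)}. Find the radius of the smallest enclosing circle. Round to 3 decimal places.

7.234

Call the three points A, B, C in the order given.
Side lengths²: AB² = 196, AC² = 207.25, BC² = 25.25.
Since AC² = 207.25 < 196 + 25.25 = 221.25, the triangle is acute, so the smallest enclosing circle is the circumcircle.
Circumcentre = (1, -0.175), r² = 52.330625.
r = √(52.330625) ≈ 7.234.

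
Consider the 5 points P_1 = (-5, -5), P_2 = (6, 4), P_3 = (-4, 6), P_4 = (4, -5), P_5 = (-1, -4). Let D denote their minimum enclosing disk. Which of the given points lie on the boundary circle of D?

P_1, P_2, P_3

A smallest enclosing disk is always determined by at most three of the input points on its boundary.
The minimum enclosing circle is determined by three boundary points: P_1, P_2, P_3.
Their circumcentre is (1/56, 5/56) with r² = 80093/1568.
The farthest remaining point P_4 is at distance² 65477/1568 ≤ 80093/1568.
The points at distance exactly r from the centre are P_1, P_2, P_3 — 3 points.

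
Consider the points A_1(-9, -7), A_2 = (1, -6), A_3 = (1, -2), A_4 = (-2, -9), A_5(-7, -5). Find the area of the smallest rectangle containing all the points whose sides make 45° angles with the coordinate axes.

67.5

In coordinates u = x + y, v = x − y the rectangle is axis-aligned; the map (x,y)→(u,v) scales areas by 2.
u-values: -16, -5, -1, -11, -12; range = -1 − (-16) = 15.
v-values: -2, 7, 3, 7, -2; range = 7 − (-2) = 9.
Area = (15 × 9) / 2 = 67.5.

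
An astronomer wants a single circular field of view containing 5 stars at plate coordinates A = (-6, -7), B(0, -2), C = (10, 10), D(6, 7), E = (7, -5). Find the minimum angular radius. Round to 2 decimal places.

By Welzl's lemma the MEC is supported by two points (diametrically opposite) or three points (on a circumcircle).
The farthest pair is A–C with squared distance 545. The circle on this segment as diameter has centre (2, 1.5) and r² = 545/4 = 136.25.
Check B: distance² to centre = 16.25 ≤ 136.25, so it lies inside.
All remaining points lie in this disk, and no smaller disk contains both endpoints, so this is the minimum enclosing circle.
r = √(136.25) ≈ 11.67.

11.67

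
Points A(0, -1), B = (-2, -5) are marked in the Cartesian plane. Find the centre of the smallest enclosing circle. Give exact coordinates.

(-1, -3)

The smallest circle enclosing two points has them as diameter endpoints.
Centre = midpoint = (-1, -3); r² = |AB|²/4 = 20/4 = 5.
Centre = (-1, -3).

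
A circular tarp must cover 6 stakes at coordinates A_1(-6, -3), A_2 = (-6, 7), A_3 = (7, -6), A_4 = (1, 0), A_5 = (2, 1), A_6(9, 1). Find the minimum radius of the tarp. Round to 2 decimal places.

9.19

By Welzl's lemma the MEC is supported by two points (diametrically opposite) or three points (on a circumcircle).
The farthest pair is A_2–A_3 with squared distance 338. The circle on this segment as diameter has centre (0.5, 0.5) and r² = 338/4 = 84.5.
Check A_1: distance² to centre = 54.5 ≤ 84.5, so it lies inside.
All remaining points lie in this disk, and no smaller disk contains both endpoints, so this is the minimum enclosing circle.
r = √(84.5) ≈ 9.19.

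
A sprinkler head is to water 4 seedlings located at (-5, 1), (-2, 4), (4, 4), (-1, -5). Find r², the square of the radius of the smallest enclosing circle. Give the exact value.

3445/121

A smallest enclosing disk is always determined by at most three of the input points on its boundary.
The minimum enclosing circle is determined by three boundary points: (-5, 1), (4, 4), (-1, -5).
Their circumcentre is (3/11, 2/11) with r² = 3445/121.
The farthest remaining point (-2, 4) is at distance² 2389/121 ≤ 3445/121.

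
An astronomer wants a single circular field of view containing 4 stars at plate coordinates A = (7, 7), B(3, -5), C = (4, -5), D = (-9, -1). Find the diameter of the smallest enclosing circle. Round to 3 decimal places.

17.914

A smallest enclosing disk is always determined by at most three of the input points on its boundary.
The minimum enclosing circle is determined by three boundary points: A, C, D.
Their circumcentre is (-11/14, 18/7) with r² = 15725/196.
The farthest remaining point B is at distance² 14045/196 ≤ 15725/196.
Diameter = 2r = 2√(15725/196) ≈ 17.914.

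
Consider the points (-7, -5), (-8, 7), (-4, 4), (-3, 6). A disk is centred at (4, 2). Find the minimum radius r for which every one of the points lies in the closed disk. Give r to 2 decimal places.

13.04

The required radius is the distance from (4, 2) to the farthest point.
Squared distances: 170, 169, 68, 65.
Maximum is 170, attained at (-7, -5).
r = √170 ≈ 13.04.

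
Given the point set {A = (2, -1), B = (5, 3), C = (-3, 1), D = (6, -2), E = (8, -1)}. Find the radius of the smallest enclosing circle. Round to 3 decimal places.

5.590

The farthest pair is C–E with squared distance 125. The circle on this segment as diameter has centre (2.5, 0) and r² = 125/4 = 31.25.
Check A: distance² to centre = 1.25 ≤ 31.25, so it lies inside.
All remaining points lie in this disk, and no smaller disk contains both endpoints, so this is the minimum enclosing circle.
r = √(31.25) ≈ 5.590.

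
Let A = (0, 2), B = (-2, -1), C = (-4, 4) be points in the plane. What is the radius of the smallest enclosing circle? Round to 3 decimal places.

2.714

Side lengths²: AB² = 13, AC² = 20, BC² = 29.
Since BC² = 29 < 20 + 13 = 33, the triangle is acute, so the smallest enclosing circle is the circumcircle.
Circumcentre = (-2.6875, 1.625), r² = 7.36328125.
r = √(7.36328125) ≈ 2.714.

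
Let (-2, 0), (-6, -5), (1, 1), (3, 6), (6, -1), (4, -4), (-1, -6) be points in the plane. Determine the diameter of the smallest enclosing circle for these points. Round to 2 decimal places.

The minimum enclosing circle is determined by three boundary points: (-6, -5), (3, 6), (6, -1).
Their circumcentre is (-25/24, 0.125) with r² = 14645/288.
The farthest remaining point (4, -4) is at distance² 12221/288 ≤ 14645/288.
Diameter = 2r = 2√(14645/288) ≈ 14.26.

14.26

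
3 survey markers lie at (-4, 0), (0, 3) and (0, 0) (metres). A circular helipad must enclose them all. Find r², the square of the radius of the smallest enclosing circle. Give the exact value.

6.25

Call the three points A, B, C in the order given.
Side lengths²: AB² = 25, AC² = 16, BC² = 9.
Since AB² = 25 ≥ 16 + 9 = 25, the angle opposite AB is not acute, so the smallest enclosing circle has AB as diameter.
Centre = midpoint of AB = (-2, 1.5), r² = 25/4 = 6.25.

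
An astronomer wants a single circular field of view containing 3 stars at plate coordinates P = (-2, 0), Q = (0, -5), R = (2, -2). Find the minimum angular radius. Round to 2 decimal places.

Side lengths²: PQ² = 29, PR² = 20, QR² = 13.
Since PQ² = 29 < 20 + 13 = 33, the triangle is acute, so the smallest enclosing circle is the circumcircle.
Circumcentre = (-0.6875, -2.375), r² = 7.36328125.
r = √(7.36328125) ≈ 2.71.

2.71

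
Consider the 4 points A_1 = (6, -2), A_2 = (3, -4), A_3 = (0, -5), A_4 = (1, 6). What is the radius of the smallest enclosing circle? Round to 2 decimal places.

The minimum enclosing circle is determined by three boundary points: A_1, A_3, A_4.
Their circumcentre is (43/42, 19/42) with r² = 27145/882.
The farthest remaining point A_2 is at distance² 20929/882 ≤ 27145/882.
r = √(27145/882) ≈ 5.55.

5.55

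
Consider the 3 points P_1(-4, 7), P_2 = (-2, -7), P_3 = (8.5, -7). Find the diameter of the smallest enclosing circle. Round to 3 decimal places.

18.768

Side lengths²: P_1P_2² = 200, P_1P_3² = 352.25, P_2P_3² = 110.25.
Since P_1P_3² = 352.25 ≥ 200 + 110.25 = 310.25, the angle opposite P_1P_3 is not acute, so the smallest enclosing circle has P_1P_3 as diameter.
Centre = midpoint of P_1P_3 = (2.25, 0), r² = 352.25/4 = 88.0625.
Diameter = 2r = 2√(88.0625) ≈ 18.768.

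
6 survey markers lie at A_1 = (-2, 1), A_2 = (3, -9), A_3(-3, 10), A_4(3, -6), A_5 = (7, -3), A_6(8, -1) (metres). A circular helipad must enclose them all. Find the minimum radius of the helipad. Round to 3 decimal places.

9.962

The farthest pair is A_2–A_3 with squared distance 397. The circle on this segment as diameter has centre (0, 0.5) and r² = 397/4 = 99.25.
Check A_1: distance² to centre = 4.25 ≤ 99.25, so it lies inside.
All remaining points lie in this disk, and no smaller disk contains both endpoints, so this is the minimum enclosing circle.
r = √(99.25) ≈ 9.962.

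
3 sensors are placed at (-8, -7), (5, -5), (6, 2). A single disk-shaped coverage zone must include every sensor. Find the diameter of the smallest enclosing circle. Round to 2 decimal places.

16.64

Call the three points A, B, C in the order given.
Side lengths²: AB² = 173, AC² = 277, BC² = 50.
Since AC² = 277 ≥ 173 + 50 = 223, the angle opposite AC is not acute, so the smallest enclosing circle has AC as diameter.
Centre = midpoint of AC = (-1, -2.5), r² = 277/4 = 69.25.
Diameter = 2r = 2√(69.25) ≈ 16.64.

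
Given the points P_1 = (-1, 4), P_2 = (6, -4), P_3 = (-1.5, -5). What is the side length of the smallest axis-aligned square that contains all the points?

The bounding box has width 7.5 and height 9.
An axis-aligned square enclosing the set must have side ≥ max(width, height).
So the minimum side is max(7.5, 9) = 9.

9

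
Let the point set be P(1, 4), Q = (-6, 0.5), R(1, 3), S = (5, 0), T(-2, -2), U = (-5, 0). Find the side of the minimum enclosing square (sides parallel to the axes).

The bounding box has width 11 and height 6.
An axis-aligned square enclosing the set must have side ≥ max(width, height).
So the minimum side is max(11, 6) = 11.

11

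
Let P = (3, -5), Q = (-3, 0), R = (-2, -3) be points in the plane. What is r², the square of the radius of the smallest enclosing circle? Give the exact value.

Side lengths²: PQ² = 61, PR² = 29, QR² = 10.
Since PQ² = 61 ≥ 29 + 10 = 39, the angle opposite PQ is not acute, so the smallest enclosing circle has PQ as diameter.
Centre = midpoint of PQ = (0, -2.5), r² = 61/4 = 15.25.

15.25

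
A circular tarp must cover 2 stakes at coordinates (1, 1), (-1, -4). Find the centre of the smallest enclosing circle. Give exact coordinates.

The smallest circle enclosing two points has them as diameter endpoints.
Centre = midpoint = (0, -1.5); r² = |(1, 1)−(-1, -4)|²/4 = 29/4 = 7.25.
Centre = (0, -1.5).

(0, -1.5)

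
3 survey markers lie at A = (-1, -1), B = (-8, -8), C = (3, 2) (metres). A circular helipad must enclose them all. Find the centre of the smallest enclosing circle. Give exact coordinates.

Side lengths²: AB² = 98, AC² = 25, BC² = 221.
Since BC² = 221 ≥ 98 + 25 = 123, the angle opposite BC is not acute, so the smallest enclosing circle has BC as diameter.
Centre = midpoint of BC = (-2.5, -3), r² = 221/4 = 55.25.
Centre = (-2.5, -3).

(-2.5, -3)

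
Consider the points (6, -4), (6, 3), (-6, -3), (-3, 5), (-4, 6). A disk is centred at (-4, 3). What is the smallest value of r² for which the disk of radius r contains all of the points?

The required radius is the distance from (-4, 3) to the farthest point.
Squared distances: 149, 100, 40, 5, 9.
Maximum is 149, attained at (6, -4).

149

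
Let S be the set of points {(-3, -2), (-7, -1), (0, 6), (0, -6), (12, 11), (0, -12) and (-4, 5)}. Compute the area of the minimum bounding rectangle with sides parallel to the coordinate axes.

x ranges over [-7, 12], width 19.
y ranges over [-12, 11], height 23.
Area = 19 × 23 = 437.

437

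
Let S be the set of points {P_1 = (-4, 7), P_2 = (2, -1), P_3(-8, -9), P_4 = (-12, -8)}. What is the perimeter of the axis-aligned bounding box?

Width = max x − min x = 2 − (-12) = 14.
Height = max y − min y = 7 − (-9) = 16.
Perimeter = 2(14 + 16) = 60.

60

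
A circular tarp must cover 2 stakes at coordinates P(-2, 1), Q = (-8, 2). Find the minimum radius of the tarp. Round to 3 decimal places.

3.041

The smallest circle enclosing two points has them as diameter endpoints.
Centre = midpoint = (-5, 1.5); r² = |PQ|²/4 = 37/4 = 9.25.
r = √(9.25) ≈ 3.041.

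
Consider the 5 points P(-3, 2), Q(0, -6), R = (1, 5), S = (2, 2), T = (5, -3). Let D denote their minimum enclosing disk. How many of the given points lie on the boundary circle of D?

By Welzl's lemma the MEC is supported by two points (diametrically opposite) or three points (on a circumcircle).
The farthest pair is Q–R with squared distance 122. The circle on this segment as diameter has centre (0.5, -0.5) and r² = 122/4 = 30.5.
Check P: distance² to centre = 18.5 ≤ 30.5, so it lies inside.
All remaining points lie in this disk, and no smaller disk contains both endpoints, so this is the minimum enclosing circle.
The points at distance exactly r from the centre are Q, R — 2 points.

2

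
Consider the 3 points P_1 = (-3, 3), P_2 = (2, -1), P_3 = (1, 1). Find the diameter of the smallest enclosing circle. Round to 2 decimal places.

Side lengths²: P_1P_2² = 41, P_1P_3² = 20, P_2P_3² = 5.
Since P_1P_2² = 41 ≥ 20 + 5 = 25, the angle opposite P_1P_2 is not acute, so the smallest enclosing circle has P_1P_2 as diameter.
Centre = midpoint of P_1P_2 = (-0.5, 1), r² = 41/4 = 10.25.
Diameter = 2r = 2√(10.25) ≈ 6.40.

6.40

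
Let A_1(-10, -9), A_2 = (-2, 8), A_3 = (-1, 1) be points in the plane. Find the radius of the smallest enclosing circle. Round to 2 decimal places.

9.39

Side lengths²: A_1A_2² = 353, A_1A_3² = 181, A_2A_3² = 50.
Since A_1A_2² = 353 ≥ 181 + 50 = 231, the angle opposite A_1A_2 is not acute, so the smallest enclosing circle has A_1A_2 as diameter.
Centre = midpoint of A_1A_2 = (-6, -0.5), r² = 353/4 = 88.25.
r = √(88.25) ≈ 9.39.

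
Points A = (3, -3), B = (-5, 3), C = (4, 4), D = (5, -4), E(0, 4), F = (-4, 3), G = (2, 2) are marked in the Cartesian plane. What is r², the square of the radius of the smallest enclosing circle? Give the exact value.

A smallest enclosing disk is always determined by at most three of the input points on its boundary.
The farthest pair is B–D with squared distance 149. The circle on this segment as diameter has centre (0, -0.5) and r² = 149/4 = 37.25.
Check A: distance² to centre = 15.25 ≤ 37.25, so it lies inside.
All remaining points lie in this disk, and no smaller disk contains both endpoints, so this is the minimum enclosing circle.

37.25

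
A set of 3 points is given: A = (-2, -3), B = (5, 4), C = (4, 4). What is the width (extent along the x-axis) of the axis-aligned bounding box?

max x = 5, min x = -2, so width = 7.

7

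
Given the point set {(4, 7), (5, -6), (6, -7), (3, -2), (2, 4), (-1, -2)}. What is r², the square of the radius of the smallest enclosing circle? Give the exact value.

The farthest pair is (4, 7)–(6, -7) with squared distance 200. The circle on this segment as diameter has centre (5, 0) and r² = 200/4 = 50.
Check (5, -6): distance² to centre = 36 ≤ 50, so it lies inside.
All remaining points lie in this disk, and no smaller disk contains both endpoints, so this is the minimum enclosing circle.

50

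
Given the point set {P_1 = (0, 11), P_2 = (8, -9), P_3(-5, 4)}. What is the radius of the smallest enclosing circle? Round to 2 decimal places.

10.77

Side lengths²: P_1P_2² = 464, P_1P_3² = 74, P_2P_3² = 338.
Since P_1P_2² = 464 ≥ 338 + 74 = 412, the angle opposite P_1P_2 is not acute, so the smallest enclosing circle has P_1P_2 as diameter.
Centre = midpoint of P_1P_2 = (4, 1), r² = 464/4 = 116.
r = √116 ≈ 10.77.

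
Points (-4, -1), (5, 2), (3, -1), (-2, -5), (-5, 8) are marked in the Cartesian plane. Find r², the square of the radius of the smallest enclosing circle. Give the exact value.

The minimum enclosing circle is determined by three boundary points: (5, 2), (-2, -5), (-5, 8).
Their circumcentre is (-1.875, 1.875) with r² = 47.28125.
The farthest remaining point (3, -1) is at distance² 32.03125 ≤ 47.28125.

47.28125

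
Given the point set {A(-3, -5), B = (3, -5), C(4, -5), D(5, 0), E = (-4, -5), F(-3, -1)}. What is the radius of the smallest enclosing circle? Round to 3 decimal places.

The minimum enclosing circle of a finite set is fixed by two of the points (as a diameter) or three (as a circumcircle).
The farthest pair is D–E with squared distance 106. The circle on this segment as diameter has centre (0.5, -2.5) and r² = 106/4 = 26.5.
Check A: distance² to centre = 18.5 ≤ 26.5, so it lies inside.
All remaining points lie in this disk, and no smaller disk contains both endpoints, so this is the minimum enclosing circle.
r = √(26.5) ≈ 5.148.

5.148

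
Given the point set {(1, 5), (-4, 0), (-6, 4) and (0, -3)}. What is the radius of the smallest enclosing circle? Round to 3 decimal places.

4.778

By Welzl's lemma the MEC is supported by two points (diametrically opposite) or three points (on a circumcircle).
The minimum enclosing circle is determined by three boundary points: (1, 5), (-6, 4), (0, -3).
Their circumcentre is (-45/22, 29/22) with r² = 5525/242.
The farthest remaining point (-4, 0) is at distance² 1345/242 ≤ 5525/242.
r = √(5525/242) ≈ 4.778.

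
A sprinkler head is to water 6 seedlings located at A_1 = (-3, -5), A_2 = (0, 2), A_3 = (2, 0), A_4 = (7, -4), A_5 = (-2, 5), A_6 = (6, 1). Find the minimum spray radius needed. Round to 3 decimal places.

A smallest enclosing disk is always determined by at most three of the input points on its boundary.
The minimum enclosing circle is determined by three boundary points: A_1, A_4, A_5.
Their circumcentre is (35/22, -9/22) with r² = 10201/242.
The farthest remaining point A_6 is at distance² 5185/242 ≤ 10201/242.
r = √(10201/242) ≈ 6.493.

6.493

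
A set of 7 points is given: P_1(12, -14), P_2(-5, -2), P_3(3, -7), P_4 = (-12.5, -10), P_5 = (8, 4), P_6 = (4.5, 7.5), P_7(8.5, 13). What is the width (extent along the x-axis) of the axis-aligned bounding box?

24.5

max x = 12, min x = -12.5, so width = 24.5.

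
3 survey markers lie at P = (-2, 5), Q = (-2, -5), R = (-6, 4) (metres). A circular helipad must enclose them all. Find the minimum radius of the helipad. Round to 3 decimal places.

5.076

Side lengths²: PQ² = 100, PR² = 17, QR² = 97.
Since PQ² = 100 < 97 + 17 = 114, the triangle is acute, so the smallest enclosing circle is the circumcircle.
Circumcentre = (-2.875, 0), r² = 25.765625.
r = √(25.765625) ≈ 5.076.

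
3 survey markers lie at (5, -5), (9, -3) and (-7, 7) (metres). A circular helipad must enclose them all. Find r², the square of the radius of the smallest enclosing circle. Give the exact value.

89

Call the three points A, B, C in the order given.
Side lengths²: AB² = 20, AC² = 288, BC² = 356.
Since BC² = 356 ≥ 288 + 20 = 308, the angle opposite BC is not acute, so the smallest enclosing circle has BC as diameter.
Centre = midpoint of BC = (1, 2), r² = 356/4 = 89.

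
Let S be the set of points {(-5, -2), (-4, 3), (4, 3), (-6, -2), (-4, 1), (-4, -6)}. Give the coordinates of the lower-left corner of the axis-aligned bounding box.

x-range [-6, 4], y-range [-6, 3].
The lower-left corner is (-6, -6).

(-6, -6)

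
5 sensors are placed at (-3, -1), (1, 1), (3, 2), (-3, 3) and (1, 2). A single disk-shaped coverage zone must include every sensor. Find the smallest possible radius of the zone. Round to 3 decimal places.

By Welzl's lemma the MEC is supported by two points (diametrically opposite) or three points (on a circumcircle).
The minimum enclosing circle is determined by three boundary points: (-3, -1), (3, 2), (-3, 3).
Their circumcentre is (-0.25, 1) with r² = 11.5625.
The farthest remaining point (1, 2) is at distance² 2.5625 ≤ 11.5625.
r = √(11.5625) ≈ 3.400.

3.400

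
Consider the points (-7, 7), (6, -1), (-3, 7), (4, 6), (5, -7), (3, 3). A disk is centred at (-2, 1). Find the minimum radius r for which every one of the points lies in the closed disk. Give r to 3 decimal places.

10.630

The required radius is the distance from (-2, 1) to the farthest point.
Squared distances: 61, 68, 37, 61, 113, 29.
Maximum is 113, attained at (5, -7).
r = √113 ≈ 10.630.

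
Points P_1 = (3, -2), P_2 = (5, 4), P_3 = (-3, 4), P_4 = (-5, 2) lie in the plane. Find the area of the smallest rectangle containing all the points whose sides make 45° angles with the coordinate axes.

72

In coordinates u = x + y, v = x − y the rectangle is axis-aligned; the map (x,y)→(u,v) scales areas by 2.
u-values: 1, 9, 1, -3; range = 9 − (-3) = 12.
v-values: 5, 1, -7, -7; range = 5 − (-7) = 12.
Area = (12 × 12) / 2 = 72.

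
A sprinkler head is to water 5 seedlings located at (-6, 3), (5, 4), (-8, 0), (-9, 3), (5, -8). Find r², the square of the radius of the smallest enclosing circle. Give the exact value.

The minimum enclosing circle is determined by three boundary points: (5, 4), (-9, 3), (5, -8).
Their circumcentre is (-45/28, -2) with r² = 62449/784.
The farthest remaining point (-8, 0) is at distance² 35177/784 ≤ 62449/784.

62449/784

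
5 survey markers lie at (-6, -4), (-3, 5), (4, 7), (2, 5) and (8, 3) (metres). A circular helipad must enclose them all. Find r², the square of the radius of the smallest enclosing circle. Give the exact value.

1105/18

The minimum enclosing circle is determined by three boundary points: (-6, -4), (4, 7), (8, 3).
Their circumcentre is (5/6, -1/6) with r² = 1105/18.
The farthest remaining point (-3, 5) is at distance² 745/18 ≤ 1105/18.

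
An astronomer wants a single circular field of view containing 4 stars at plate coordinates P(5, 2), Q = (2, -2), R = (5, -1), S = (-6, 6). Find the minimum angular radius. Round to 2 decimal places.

A smallest enclosing disk is always determined by at most three of the input points on its boundary.
The farthest pair is R–S with squared distance 170. The circle on this segment as diameter has centre (-0.5, 2.5) and r² = 170/4 = 42.5.
Check P: distance² to centre = 30.5 ≤ 42.5, so it lies inside.
All remaining points lie in this disk, and no smaller disk contains both endpoints, so this is the minimum enclosing circle.
r = √(42.5) ≈ 6.52.

6.52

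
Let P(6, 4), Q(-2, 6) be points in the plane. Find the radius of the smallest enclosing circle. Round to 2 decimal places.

4.12

The smallest circle enclosing two points has them as diameter endpoints.
Centre = midpoint = (2, 5); r² = |PQ|²/4 = 68/4 = 17.
r = √17 ≈ 4.12.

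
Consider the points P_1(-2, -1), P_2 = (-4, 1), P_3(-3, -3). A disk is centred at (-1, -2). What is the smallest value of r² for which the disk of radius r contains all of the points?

The required radius is the distance from (-1, -2) to the farthest point.
Squared distances: 2, 18, 5.
Maximum is 18, attained at P_2.

18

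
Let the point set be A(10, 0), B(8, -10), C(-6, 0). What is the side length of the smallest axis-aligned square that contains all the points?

The bounding box has width 16 and height 10.
An axis-aligned square enclosing the set must have side ≥ max(width, height).
So the minimum side is max(16, 10) = 16.

16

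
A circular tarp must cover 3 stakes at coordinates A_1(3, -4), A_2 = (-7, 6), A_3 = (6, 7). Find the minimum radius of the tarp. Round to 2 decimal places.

Side lengths²: A_1A_2² = 200, A_1A_3² = 130, A_2A_3² = 170.
Since A_1A_2² = 200 < 170 + 130 = 300, the triangle is acute, so the smallest enclosing circle is the circumcircle.
Circumcentre = (-3/14, 39/14), r² = 5525/98.
r = √(5525/98) ≈ 7.51.

7.51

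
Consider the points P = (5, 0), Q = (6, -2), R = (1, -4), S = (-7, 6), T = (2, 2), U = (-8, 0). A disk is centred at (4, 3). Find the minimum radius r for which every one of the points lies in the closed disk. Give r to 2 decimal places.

12.37

The required radius is the distance from (4, 3) to the farthest point.
Squared distances: 10, 29, 58, 130, 5, 153.
Maximum is 153, attained at U.
r = √153 ≈ 12.37.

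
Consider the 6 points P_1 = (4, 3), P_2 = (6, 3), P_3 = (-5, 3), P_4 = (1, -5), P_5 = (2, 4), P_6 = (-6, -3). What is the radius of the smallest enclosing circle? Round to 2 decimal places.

The farthest pair is P_2–P_6 with squared distance 180. The circle on this segment as diameter has centre (0, 0) and r² = 180/4 = 45.
Check P_1: distance² to centre = 25 ≤ 45, so it lies inside.
All remaining points lie in this disk, and no smaller disk contains both endpoints, so this is the minimum enclosing circle.
r = √45 ≈ 6.71.

6.71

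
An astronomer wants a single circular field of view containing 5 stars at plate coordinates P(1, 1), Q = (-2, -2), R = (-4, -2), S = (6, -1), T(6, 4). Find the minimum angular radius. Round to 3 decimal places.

5.831

A smallest enclosing disk is always determined by at most three of the input points on its boundary.
The farthest pair is R–T with squared distance 136. The circle on this segment as diameter has centre (1, 1) and r² = 136/4 = 34.
Check P: distance² to centre = 0 ≤ 34, so it lies inside.
All remaining points lie in this disk, and no smaller disk contains both endpoints, so this is the minimum enclosing circle.
r = √34 ≈ 5.831.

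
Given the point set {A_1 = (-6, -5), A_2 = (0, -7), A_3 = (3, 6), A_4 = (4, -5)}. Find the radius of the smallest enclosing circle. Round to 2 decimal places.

The minimum enclosing circle of a finite set is fixed by two of the points (as a diameter) or three (as a circumcircle).
The minimum enclosing circle is determined by three boundary points: A_1, A_2, A_3.
Their circumcentre is (-41/42, 1/14) with r² = 44945/882.
The farthest remaining point A_4 is at distance² 44525/882 ≤ 44945/882.
r = √(44945/882) ≈ 7.14.

7.14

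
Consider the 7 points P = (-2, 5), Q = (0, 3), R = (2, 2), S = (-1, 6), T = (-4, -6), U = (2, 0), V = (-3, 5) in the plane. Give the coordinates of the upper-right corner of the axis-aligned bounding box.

(2, 6)

x-range [-4, 2], y-range [-6, 6].
The upper-right corner is (2, 6).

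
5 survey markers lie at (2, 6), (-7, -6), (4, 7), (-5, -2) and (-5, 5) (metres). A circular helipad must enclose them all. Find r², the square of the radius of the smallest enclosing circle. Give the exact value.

A smallest enclosing disk is always determined by at most three of the input points on its boundary.
The farthest pair is (-7, -6)–(4, 7) with squared distance 290. The circle on this segment as diameter has centre (-1.5, 0.5) and r² = 290/4 = 72.5.
Check (2, 6): distance² to centre = 42.5 ≤ 72.5, so it lies inside.
All remaining points lie in this disk, and no smaller disk contains both endpoints, so this is the minimum enclosing circle.

72.5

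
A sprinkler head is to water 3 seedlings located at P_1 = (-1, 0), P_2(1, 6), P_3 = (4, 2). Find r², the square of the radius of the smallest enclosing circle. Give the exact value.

Side lengths²: P_1P_2² = 40, P_1P_3² = 29, P_2P_3² = 25.
Since P_1P_2² = 40 < 29 + 25 = 54, the triangle is acute, so the smallest enclosing circle is the circumcircle.
Circumcentre = (21/26, 71/26), r² = 3625/338.

3625/338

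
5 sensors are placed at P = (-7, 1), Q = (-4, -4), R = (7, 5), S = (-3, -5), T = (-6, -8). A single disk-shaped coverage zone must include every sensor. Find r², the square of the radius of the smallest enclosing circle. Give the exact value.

The minimum enclosing circle of a finite set is fixed by two of the points (as a diameter) or three (as a circumcircle).
The farthest pair is R–T with squared distance 338. The circle on this segment as diameter has centre (0.5, -1.5) and r² = 338/4 = 84.5.
Check P: distance² to centre = 62.5 ≤ 84.5, so it lies inside.
All remaining points lie in this disk, and no smaller disk contains both endpoints, so this is the minimum enclosing circle.

84.5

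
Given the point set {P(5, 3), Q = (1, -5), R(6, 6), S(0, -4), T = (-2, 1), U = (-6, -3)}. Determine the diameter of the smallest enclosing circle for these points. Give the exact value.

A smallest enclosing disk is always determined by at most three of the input points on its boundary.
The farthest pair is R–U with squared distance 225. The circle on this segment as diameter has centre (0, 1.5) and r² = 225/4 = 56.25.
Check P: distance² to centre = 27.25 ≤ 56.25, so it lies inside.
All remaining points lie in this disk, and no smaller disk contains both endpoints, so this is the minimum enclosing circle.
Diameter = 2r = 2√(56.25) = 15.

15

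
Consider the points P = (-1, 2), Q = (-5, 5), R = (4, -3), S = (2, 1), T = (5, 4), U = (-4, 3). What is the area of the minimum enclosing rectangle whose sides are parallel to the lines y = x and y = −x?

85

In coordinates u = x + y, v = x − y the rectangle is axis-aligned; the map (x,y)→(u,v) scales areas by 2.
u-values: 1, 0, 1, 3, 9, -1; range = 9 − (-1) = 10.
v-values: -3, -10, 7, 1, 1, -7; range = 7 − (-10) = 17.
Area = (10 × 17) / 2 = 85.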